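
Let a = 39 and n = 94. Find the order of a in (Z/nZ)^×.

Since 39 ∈ (Z/94Z)^×, its order divides φ(94) = φ(2)·φ(47) = 1·46 = 46 = 2 · 23.
Divisors of 46: 1, 2, 23, 46.
Test each divisor d:
39^1 ≡ 39 (mod 94)
39^2 ≡ 17 (mod 94)
39^23 ≡ 93 (mod 94)
39^46 ≡ 1 (mod 94) ✓
The smallest such exponent is 46, so the order of 39 is 46.

46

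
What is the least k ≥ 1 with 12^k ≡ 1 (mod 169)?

Since 12 ∈ (Z/169Z)^×, its order divides φ(169) = φ(13^2) = 13·(13−1) = 156 = 2^2 · 3 · 13.
Divisors of 156: 1, 2, 3, 4, 6, 12, 13, 26, 39, 52, 78, 156.
Test each divisor d:
12^1 ≡ 12 (mod 169)
12^2 ≡ 144 (mod 169)
12^3 ≡ 38 (mod 169)
12^4 ≡ 118 (mod 169)
12^6 ≡ 92 (mod 169)
12^12 ≡ 14 (mod 169)
12^13 ≡ 168 (mod 169)
12^26 ≡ 1 (mod 169) ✓
Hence ord(12) = 26.

26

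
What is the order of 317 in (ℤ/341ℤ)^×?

15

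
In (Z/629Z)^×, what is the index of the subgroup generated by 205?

16

By Lagrange's theorem, ord_629(205) divides φ(629) = φ(17·37) = (17−1)·(37−1) = 16·36 = 576 = 2^6 · 3^2.
Divisors of 576: 1, 2, 3, 4, 6, 8, 9, 12, 16, 18, 24, 32, 36, 48, 64, 72, 96, 144, 192, 288, 576.
Check 205^d mod 629 for each divisor in increasing order:
205^1 ≡ 205 (mod 629)
205^2 ≡ 511 (mod 629)
205^3 ≡ 341 (mod 629)
205^4 ≡ 86 (mod 629)
205^6 ≡ 545 (mod 629)
205^8 ≡ 477 (mod 629)
205^9 ≡ 290 (mod 629)
205^12 ≡ 137 (mod 629)
205^16 ≡ 460 (mod 629)
205^18 ≡ 443 (mod 629)
205^24 ≡ 528 (mod 629)
205^32 ≡ 256 (mod 629)
205^36 ≡ 1 (mod 629) ✓
The order of 205 is 36, so the subgroup it generates has 36 elements.
Index = |(Z/629Z)^×| / |⟨205⟩| = 576 / 36 = 16.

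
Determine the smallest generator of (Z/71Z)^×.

7

φ(71) = 71 − 1 = 70 = 2 · 5 · 7.
g is a primitive root iff g^(70/q) ≢ 1 (mod 71) for each prime q ∈ {2, 5, 7}.
g = 2: 2^35 ≡ 1 — hits 1, so not a primitive root.
g = 3: 3^35 ≡ 1 — hits 1, so not a primitive root.
g = 4: 4^35 ≡ 1 — hits 1, so not a primitive root.
g = 5: 5^35 ≡ 1 — hits 1, so not a primitive root.
g = 6: 6^35 ≡ 1 — hits 1, so not a primitive root.
g = 7: 7^35 ≡ 70; 7^14 ≡ 54; 7^10 ≡ 45 — none is 1, so 7 is a primitive root.
So 7 is the smallest generator of (Z/71Z)^×.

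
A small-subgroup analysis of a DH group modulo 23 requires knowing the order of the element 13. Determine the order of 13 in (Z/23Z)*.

Since 13 ∈ (Z/23Z)^×, its order divides φ(23) = 23 − 1 = 22 = 2 · 11.
Divisors of 22: 1, 2, 11, 22.
Test each divisor d:
13^1 ≡ 13 (mod 23)
13^2 ≡ 8 (mod 23)
13^11 ≡ 1 (mod 23) ✓
Hence ord(13) = 11.

11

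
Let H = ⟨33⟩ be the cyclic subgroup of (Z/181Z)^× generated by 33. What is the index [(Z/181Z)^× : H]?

2

The order of 33 must divide φ(181) = 181 − 1 = 180 = 2^2 · 3^2 · 5.
Divisors of 180: 1, 2, 3, 4, 5, 6, 9, 10, 12, 15, 18, 20, 30, 36, 45, 60, 90, 180.
Evaluate successive powers at the divisors of 180:
33^1 ≡ 33 (mod 181)
33^2 ≡ 3 (mod 181)
33^3 ≡ 99 (mod 181)
33^4 ≡ 9 (mod 181)
33^5 ≡ 116 (mod 181)
33^6 ≡ 27 (mod 181)
33^9 ≡ 139 (mod 181)
33^10 ≡ 62 (mod 181)
33^12 ≡ 5 (mod 181)
33^15 ≡ 133 (mod 181)
33^18 ≡ 135 (mod 181)
33^20 ≡ 43 (mod 181)
33^30 ≡ 132 (mod 181)
33^36 ≡ 125 (mod 181)
33^45 ≡ 180 (mod 181)
33^60 ≡ 48 (mod 181)
33^90 ≡ 1 (mod 181) ✓
Thus |⟨33⟩| = ord(33) = 90.
The index is φ(181) / ord(33) = 180 / 90 = 2.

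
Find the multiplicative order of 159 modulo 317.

316

ord(159) | φ(317) = 317 − 1 = 316 = 2^2 · 79.
Divisors of 316: 1, 2, 4, 79, 158, 316.
Compute 159^d (mod 317) for the divisors d until we hit 1:
159^1 ≡ 159
159^2 ≡ 238
159^4 ≡ 218
159^79 ≡ 114
159^158 ≡ 316
159^316 ≡ 1
Therefore the multiplicative order of 159 modulo 317 is 316.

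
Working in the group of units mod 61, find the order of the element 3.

Since 3 ∈ (Z/61Z)^×, its order divides φ(61) = 61 − 1 = 60 = 2^2 · 3 · 5.
Divisors of 60: 1, 2, 3, 4, 5, 6, 10, 12, 15, 20, 30, 60.
Check 3^d mod 61 for each divisor in increasing order:
3^1 ≡ 3 (mod 61)
3^2 ≡ 9 (mod 61)
3^3 ≡ 27 (mod 61)
3^4 ≡ 20 (mod 61)
3^5 ≡ 60 (mod 61)
3^6 ≡ 58 (mod 61)
3^10 ≡ 1 (mod 61) ✓
Therefore the multiplicative order of 3 modulo 61 is 10.

10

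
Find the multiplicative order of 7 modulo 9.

3

Since 7 ∈ (Z/9Z)^×, its order divides φ(9) = φ(3^2) = 3·(3−1) = 6 = 2 · 3.
Divisors of 6: 1, 2, 3, 6.
Compute 7^d (mod 9) for the divisors d until we hit 1:
7^1 ≡ 7
7^2 ≡ 4
7^3 ≡ 1
So ord_9(7) = 3.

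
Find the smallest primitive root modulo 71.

φ(71) = 71 − 1 = 70 = 2 · 5 · 7.
g is a primitive root iff g^(70/q) ≢ 1 (mod 71) for each prime q ∈ {2, 5, 7}.
g = 2: 2^35 ≡ 1 — hits 1, so not a primitive root.
g = 3: 3^35 ≡ 1 — hits 1, so not a primitive root.
g = 4: 4^35 ≡ 1 — hits 1, so not a primitive root.
g = 5: 5^35 ≡ 1 — hits 1, so not a primitive root.
g = 6: 6^35 ≡ 1 — hits 1, so not a primitive root.
g = 7: 7^35 ≡ 70; 7^14 ≡ 54; 7^10 ≡ 45 — none is 1, so 7 is a primitive root.
Hence the least primitive root of 71 is 7.

7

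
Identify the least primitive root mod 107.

2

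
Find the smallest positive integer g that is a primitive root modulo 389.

2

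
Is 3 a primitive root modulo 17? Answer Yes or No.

φ(17) = 17 − 1 = 16 = 2^4.
An element g generates (Z/17Z)^× iff g^(16/q) ≢ 1 (mod 17) for each prime q ∈ {2}.
3^8 ≡ 16 (mod 17)  [q = 2: ≢ 1 ✓]
All checks pass, so 3 has order 16 and is a primitive root modulo 17.

Yes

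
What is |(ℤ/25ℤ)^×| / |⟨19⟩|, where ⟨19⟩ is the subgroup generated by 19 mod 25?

2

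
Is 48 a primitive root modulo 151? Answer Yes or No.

Yes

φ(151) = 151 − 1 = 150 = 2 · 3 · 5^2.
An element g generates (Z/151Z)^× iff g^(150/q) ≢ 1 (mod 151) for each prime q ∈ {2, 3, 5}.
48^75 ≡ 150 (mod 151)  [q = 2: ≢ 1 ✓]
48^50 ≡ 32 (mod 151)  [q = 3: ≢ 1 ✓]
48^30 ≡ 59 (mod 151)  [q = 5: ≢ 1 ✓]
None equal 1, so ord_151(48) = 150: 48 is a primitive root.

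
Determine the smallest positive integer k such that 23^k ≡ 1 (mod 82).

10

The order of 23 must divide φ(82) = φ(2)·φ(41) = 1·40 = 40 = 2^3 · 5.
Divisors of 40: 1, 2, 4, 5, 8, 10, 20, 40.
Evaluate successive powers at the divisors of 40:
23^1 ≡ 23
23^2 ≡ 37
23^4 ≡ 57
23^5 ≡ 81
23^8 ≡ 51
23^10 ≡ 1
Hence ord(23) = 10.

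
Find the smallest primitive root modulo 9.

2

φ(9) = φ(3^2) = 3·(3−1) = 6 = 2 · 3.
Test candidates g = 2, 3, … against the prime factors q ∈ {2, 3} of φ(9): g is a generator iff g^(6/q) ≢ 1 for every such q.
g = 2: 2^3 ≡ 8; 2^2 ≡ 4 — none is 1, so 2 is a primitive root.
So 2 is the smallest generator of (Z/9Z)^×.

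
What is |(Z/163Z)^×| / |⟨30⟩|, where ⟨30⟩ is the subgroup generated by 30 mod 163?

By Lagrange's theorem, ord_163(30) divides φ(163) = 163 − 1 = 162 = 2 · 3^4.
Divisors of 162: 1, 2, 3, 6, 9, 18, 27, 54, 81, 162.
Check 30^d mod 163 for each divisor in increasing order:
30^1 ≡ 30
30^2 ≡ 85
30^3 ≡ 105
30^6 ≡ 104
30^9 ≡ 162
30^18 ≡ 1
Thus |⟨30⟩| = ord(30) = 18.
[(Z/163Z)^× : ⟨30⟩] = 162/18 = 9.

9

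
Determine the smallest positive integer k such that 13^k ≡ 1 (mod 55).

The order of 13 must divide φ(55) = φ(5·11) = (5−1)·(11−1) = 4·10 = 40 = 2^3 · 5.
Divisors of 40: 1, 2, 4, 5, 8, 10, 20, 40.
Evaluate successive powers at the divisors of 40:
13^1 ≡ 13 (mod 55)
13^2 ≡ 4 (mod 55)
13^4 ≡ 16 (mod 55)
13^5 ≡ 43 (mod 55)
13^8 ≡ 36 (mod 55)
13^10 ≡ 34 (mod 55)
13^20 ≡ 1 (mod 55) ✓
Therefore the multiplicative order of 13 modulo 55 is 20.

20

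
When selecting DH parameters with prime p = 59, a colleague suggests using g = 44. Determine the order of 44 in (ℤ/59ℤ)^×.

58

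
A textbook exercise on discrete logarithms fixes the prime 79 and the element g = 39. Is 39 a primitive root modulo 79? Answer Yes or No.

Yes

φ(79) = 79 − 1 = 78 = 2 · 3 · 13.
39 is a primitive root mod 79 iff 39^(φ(79)/q) ≢ 1 for every prime q | φ(79), i.e. q ∈ {2, 3, 13}.
39^39 ≡ 78 (mod 79)  [q = 2: ≢ 1 ✓]
39^26 ≡ 55 (mod 79)  [q = 3: ≢ 1 ✓]
39^6 ≡ 21 (mod 79)  [q = 13: ≢ 1 ✓]
None equal 1, so ord_79(39) = 78: 39 is a primitive root.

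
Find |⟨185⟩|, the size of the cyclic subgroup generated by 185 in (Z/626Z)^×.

156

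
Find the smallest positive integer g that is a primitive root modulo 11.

2

φ(11) = 11 − 1 = 10 = 2 · 5.
Test candidates g = 2, 3, … against the prime factors q ∈ {2, 5} of φ(11): g is a generator iff g^(10/q) ≢ 1 for every such q.
g = 2: 2^5 ≡ 10; 2^2 ≡ 4 — none is 1, so 2 is a primitive root.
So 2 is the smallest generator of (Z/11Z)^×.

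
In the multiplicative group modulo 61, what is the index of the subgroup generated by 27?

6

By Lagrange's theorem, ord_61(27) divides φ(61) = 61 − 1 = 60 = 2^2 · 3 · 5.
Divisors of 60: 1, 2, 3, 4, 5, 6, 10, 12, 15, 20, 30, 60.
Test each divisor d:
27^1 ≡ 27 (mod 61)
27^2 ≡ 58 (mod 61)
27^3 ≡ 41 (mod 61)
27^4 ≡ 9 (mod 61)
27^5 ≡ 60 (mod 61)
27^6 ≡ 34 (mod 61)
27^10 ≡ 1 (mod 61) ✓
The order of 27 is 10, so the subgroup it generates has 10 elements.
Index = |(Z/61Z)^×| / |⟨27⟩| = 60 / 10 = 6.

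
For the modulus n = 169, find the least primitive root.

2

φ(169) = φ(13^2) = 13·(13−1) = 156 = 2^2 · 3 · 13.
Test candidates g = 2, 3, … against the prime factors q ∈ {2, 3, 13} of φ(169): g is a generator iff g^(156/q) ≢ 1 for every such q.
g = 2: 2^78 ≡ 168; 2^52 ≡ 146; 2^12 ≡ 40 — none is 1, so 2 is a primitive root.
Hence the least primitive root of 169 is 2.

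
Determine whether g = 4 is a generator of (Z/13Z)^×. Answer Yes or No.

φ(13) = 13 − 1 = 12 = 2^2 · 3.
Test 4^(12/q) mod 13 for each prime factor q of 12:
4^6 ≡ 1 (mod 13)  [q = 2: ≡ 1 ✗]
4^4 ≡ 9 (mod 13)  [q = 3: ≢ 1 ✓]
The check at q = 2 fails, so 4 generates a proper subgroup.

No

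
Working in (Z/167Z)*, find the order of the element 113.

166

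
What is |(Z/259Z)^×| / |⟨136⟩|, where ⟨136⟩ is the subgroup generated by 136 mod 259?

12

The order of 136 must divide φ(259) = φ(7·37) = (7−1)·(37−1) = 6·36 = 216 = 2^3 · 3^3.
Divisors of 216: 1, 2, 3, 4, 6, 8, 9, 12, 18, 24, 27, 36, 54, 72, 108, 216.
Compute 136^d (mod 259) for the divisors d until we hit 1:
136^1 ≡ 136 (mod 259)
136^2 ≡ 107 (mod 259)
136^3 ≡ 48 (mod 259)
136^4 ≡ 53 (mod 259)
136^6 ≡ 232 (mod 259)
136^8 ≡ 219 (mod 259)
136^9 ≡ 258 (mod 259)
136^12 ≡ 211 (mod 259)
136^18 ≡ 1 (mod 259) ✓
The order of 136 is 18, so the subgroup it generates has 18 elements.
[(Z/259Z)^× : ⟨136⟩] = 216/18 = 12.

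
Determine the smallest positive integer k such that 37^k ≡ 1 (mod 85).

The order of 37 must divide φ(85) = φ(5·17) = (5−1)·(17−1) = 4·16 = 64 = 2^6.
Divisors of 64: 1, 2, 4, 8, 16, 32, 64.
Compute 37^d (mod 85) for the divisors d until we hit 1:
37^1 ≡ 37 (mod 85)
37^2 ≡ 9 (mod 85)
37^4 ≡ 81 (mod 85)
37^8 ≡ 16 (mod 85)
37^16 ≡ 1 (mod 85) ✓
Hence ord(37) = 16.

16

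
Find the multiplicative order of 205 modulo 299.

Since 205 ∈ (Z/299Z)^×, its order divides φ(299) = φ(13·23) = (13−1)·(23−1) = 12·22 = 264 = 2^3 · 3 · 11.
Divisors of 264: 1, 2, 3, 4, 6, 8, 11, 12, 22, 24, 33, 44, 66, 88, 132, 264.
Compute 205^d (mod 299) for the divisors d until we hit 1:
205^1 ≡ 205 (mod 299)
205^2 ≡ 165 (mod 299)
205^3 ≡ 38 (mod 299)
205^4 ≡ 16 (mod 299)
205^6 ≡ 248 (mod 299)
205^8 ≡ 256 (mod 299)
205^11 ≡ 160 (mod 299)
205^12 ≡ 209 (mod 299)
205^22 ≡ 185 (mod 299)
205^24 ≡ 27 (mod 299)
205^33 ≡ 298 (mod 299)
205^44 ≡ 139 (mod 299)
205^66 ≡ 1 (mod 299) ✓
So ord_299(205) = 66.

66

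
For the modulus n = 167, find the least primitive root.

φ(167) = 167 − 1 = 166 = 2 · 83.
Test candidates g = 2, 3, … against the prime factors q ∈ {2, 83} of φ(167): g is a generator iff g^(166/q) ≢ 1 for every such q.
g = 2: 2^83 ≡ 1 — hits 1, so not a primitive root.
g = 3: 3^83 ≡ 1 — hits 1, so not a primitive root.
g = 4: 4^83 ≡ 1 — hits 1, so not a primitive root.
g = 5: 5^83 ≡ 166; 5^2 ≡ 25 — none is 1, so 5 is a primitive root.
So 5 is the smallest generator of (Z/167Z)^×.

5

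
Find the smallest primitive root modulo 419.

φ(419) = 419 − 1 = 418 = 2 · 11 · 19.
Test candidates g = 2, 3, … against the prime factors q ∈ {2, 11, 19} of φ(419): g is a generator iff g^(418/q) ≢ 1 for every such q.
g = 2: 2^209 ≡ 418; 2^38 ≡ 334; 2^22 ≡ 114 — none is 1, so 2 is a primitive root.
So 2 is the smallest generator of (Z/419Z)^×.

2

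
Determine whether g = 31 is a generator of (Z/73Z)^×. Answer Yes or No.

Yes

φ(73) = 73 − 1 = 72 = 2^3 · 3^2.
It suffices to check that the order of 31 is not a proper divisor of 72: compute 31^(72/q) for q ∈ {2, 3}.
31^36 ≡ 72 (mod 73)  [q = 2: ≢ 1 ✓]
31^24 ≡ 64 (mod 73)  [q = 3: ≢ 1 ✓]
None equal 1, so ord_73(31) = 72: 31 is a primitive root.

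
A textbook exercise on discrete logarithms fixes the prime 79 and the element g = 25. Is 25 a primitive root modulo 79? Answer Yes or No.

No

φ(79) = 79 − 1 = 78 = 2 · 3 · 13.
It suffices to check that the order of 25 is not a proper divisor of 78: compute 25^(78/q) for q ∈ {2, 3, 13}.
25^39 ≡ 1 (mod 79)  [q = 2: ≡ 1 ✗]
25^26 ≡ 23 (mod 79)  [q = 3: ≢ 1 ✓]
25^6 ≡ 52 (mod 79)  [q = 13: ≢ 1 ✓]
25^39 ≡ 1 shows ord(25) | 39, strictly less than φ(79); not a primitive root.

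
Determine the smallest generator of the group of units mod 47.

5

φ(47) = 47 − 1 = 46 = 2 · 23.
Test candidates g = 2, 3, … against the prime factors q ∈ {2, 23} of φ(47): g is a generator iff g^(46/q) ≢ 1 for every such q.
g = 2: 2^23 ≡ 1 — hits 1, so not a primitive root.
g = 3: 3^23 ≡ 1 — hits 1, so not a primitive root.
g = 4: 4^23 ≡ 1 — hits 1, so not a primitive root.
g = 5: 5^23 ≡ 46; 5^2 ≡ 25 — none is 1, so 5 is a primitive root.
The smallest primitive root modulo 47 is 5.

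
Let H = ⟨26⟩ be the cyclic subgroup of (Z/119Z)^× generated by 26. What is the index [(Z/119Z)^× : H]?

4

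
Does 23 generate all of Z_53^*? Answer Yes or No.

No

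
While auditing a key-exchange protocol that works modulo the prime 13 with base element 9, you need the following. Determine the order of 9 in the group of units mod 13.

3

Since 9 ∈ (Z/13Z)^×, its order divides φ(13) = 13 − 1 = 12 = 2^2 · 3.
Divisors of 12: 1, 2, 3, 4, 6, 12.
Compute 9^d (mod 13) for the divisors d until we hit 1:
9^1 ≡ 9
9^2 ≡ 3
9^3 ≡ 1
The smallest such exponent is 3, so the order of 9 is 3.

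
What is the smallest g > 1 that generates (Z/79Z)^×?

3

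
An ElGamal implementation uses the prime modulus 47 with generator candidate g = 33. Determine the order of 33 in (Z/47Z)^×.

46

By Lagrange's theorem, ord_47(33) divides φ(47) = 47 − 1 = 46 = 2 · 23.
Divisors of 46: 1, 2, 23, 46.
Evaluate successive powers at the divisors of 46:
33^1 ≡ 33 (mod 47)
33^2 ≡ 8 (mod 47)
33^23 ≡ 46 (mod 47)
33^46 ≡ 1 (mod 47) ✓
Hence ord(33) = 46.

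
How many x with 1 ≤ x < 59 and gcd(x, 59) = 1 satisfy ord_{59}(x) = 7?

0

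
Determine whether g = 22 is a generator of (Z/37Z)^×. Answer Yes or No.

Yes

φ(37) = 37 − 1 = 36 = 2^2 · 3^2.
It suffices to check that the order of 22 is not a proper divisor of 36: compute 22^(36/q) for q ∈ {2, 3}.
22^18 ≡ 36 (mod 37)  [q = 2: ≢ 1 ✓]
22^12 ≡ 26 (mod 37)  [q = 3: ≢ 1 ✓]
Every test exponent gives a nontrivial residue, hence 22 generates the full group.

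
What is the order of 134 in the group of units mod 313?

104

Since 134 ∈ (Z/313Z)^×, its order divides φ(313) = 313 − 1 = 312 = 2^3 · 3 · 13.
Divisors of 312: 1, 2, 3, 4, 6, 8, 12, 13, 24, 26, 39, 52, 78, 104, 156, 312.
Test each divisor d:
134^1 ≡ 134 (mod 313)
134^2 ≡ 115 (mod 313)
134^3 ≡ 73 (mod 313)
134^4 ≡ 79 (mod 313)
134^6 ≡ 8 (mod 313)
134^8 ≡ 294 (mod 313)
134^12 ≡ 64 (mod 313)
134^13 ≡ 125 (mod 313)
134^24 ≡ 27 (mod 313)
134^26 ≡ 288 (mod 313)
134^39 ≡ 5 (mod 313)
134^52 ≡ 312 (mod 313)
134^78 ≡ 25 (mod 313)
134^104 ≡ 1 (mod 313) ✓
The smallest such exponent is 104, so the order of 134 is 104.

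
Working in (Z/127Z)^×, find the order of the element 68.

By Lagrange's theorem, ord_127(68) divides φ(127) = 127 − 1 = 126 = 2 · 3^2 · 7.
Divisors of 126: 1, 2, 3, 6, 7, 9, 14, 18, 21, 42, 63, 126.
Test each divisor d:
68^1 ≡ 68 (mod 127)
68^2 ≡ 52 (mod 127)
68^3 ≡ 107 (mod 127)
68^6 ≡ 19 (mod 127)
68^7 ≡ 22 (mod 127)
68^9 ≡ 1 (mod 127) ✓
Therefore the multiplicative order of 68 modulo 127 is 9.

9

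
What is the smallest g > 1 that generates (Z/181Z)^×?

φ(181) = 181 − 1 = 180 = 2^2 · 3^2 · 5.
g is a primitive root iff g^(180/q) ≢ 1 (mod 181) for each prime q ∈ {2, 3, 5}.
g = 2: 2^90 ≡ 180; 2^60 ≡ 48; 2^36 ≡ 59 — none is 1, so 2 is a primitive root.
The smallest primitive root modulo 181 is 2.

2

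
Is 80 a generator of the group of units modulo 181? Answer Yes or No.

No

φ(181) = 181 − 1 = 180 = 2^2 · 3^2 · 5.
It suffices to check that the order of 80 is not a proper divisor of 180: compute 80^(180/q) for q ∈ {2, 3, 5}.
80^90 ≡ 1 (mod 181)  [q = 2: ≡ 1 ✗]
80^60 ≡ 48 (mod 181)  [q = 3: ≢ 1 ✓]
80^36 ≡ 1 (mod 181)  [q = 5: ≡ 1 ✗]
The check at q = 2 fails, so 80 generates a proper subgroup.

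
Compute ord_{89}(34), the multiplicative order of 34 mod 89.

The order of 34 must divide φ(89) = 89 − 1 = 88 = 2^3 · 11.
Divisors of 88: 1, 2, 4, 8, 11, 22, 44, 88.
Test each divisor d:
34^1 ≡ 34
34^2 ≡ 88
34^4 ≡ 1
So ord_89(34) = 4.

4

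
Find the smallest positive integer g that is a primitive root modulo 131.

2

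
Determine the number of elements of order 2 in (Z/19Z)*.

1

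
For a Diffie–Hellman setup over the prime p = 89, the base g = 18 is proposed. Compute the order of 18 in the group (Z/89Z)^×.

ord(18) | φ(89) = 89 − 1 = 88 = 2^3 · 11.
Divisors of 88: 1, 2, 4, 8, 11, 22, 44, 88.
Compute 18^d (mod 89) for the divisors d until we hit 1:
18^1 ≡ 18 (mod 89)
18^2 ≡ 57 (mod 89)
18^4 ≡ 45 (mod 89)
18^8 ≡ 67 (mod 89)
18^11 ≡ 34 (mod 89)
18^22 ≡ 88 (mod 89)
18^44 ≡ 1 (mod 89) ✓
Hence ord(18) = 44.

44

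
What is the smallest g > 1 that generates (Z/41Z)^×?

φ(41) = 41 − 1 = 40 = 2^3 · 5.
Test candidates g = 2, 3, … against the prime factors q ∈ {2, 5} of φ(41): g is a generator iff g^(40/q) ≢ 1 for every such q.
g = 2: 2^20 ≡ 1 — hits 1, so not a primitive root.
g = 3: 3^20 ≡ 40; 3^8 ≡ 1 — hits 1, so not a primitive root.
g = 4: 4^20 ≡ 1 — hits 1, so not a primitive root.
g = 5: 5^20 ≡ 1 — hits 1, so not a primitive root.
g = 6: 6^20 ≡ 40; 6^8 ≡ 10 — none is 1, so 6 is a primitive root.
The smallest primitive root modulo 41 is 6.

6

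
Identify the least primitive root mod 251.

6

φ(251) = 251 − 1 = 250 = 2 · 5^3.
Test candidates g = 2, 3, … against the prime factors q ∈ {2, 5} of φ(251): g is a generator iff g^(250/q) ≢ 1 for every such q.
g = 2: 2^125 ≡ 250; 2^50 ≡ 1 — hits 1, so not a primitive root.
g = 3: 3^125 ≡ 1 — hits 1, so not a primitive root.
g = 4: 4^125 ≡ 1 — hits 1, so not a primitive root.
g = 5: 5^125 ≡ 1 — hits 1, so not a primitive root.
g = 6: 6^125 ≡ 250; 6^50 ≡ 219 — none is 1, so 6 is a primitive root.
So 6 is the smallest generator of (Z/251Z)^×.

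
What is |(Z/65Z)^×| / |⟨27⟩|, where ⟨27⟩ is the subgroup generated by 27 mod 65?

The order of 27 must divide φ(65) = φ(5·13) = (5−1)·(13−1) = 4·12 = 48 = 2^4 · 3.
Divisors of 48: 1, 2, 3, 4, 6, 8, 12, 16, 24, 48.
Check 27^d mod 65 for each divisor in increasing order:
27^1 ≡ 27
27^2 ≡ 14
27^3 ≡ 53
27^4 ≡ 1
The order of 27 is 4, so the subgroup it generates has 4 elements.
The index is φ(65) / ord(27) = 48 / 4 = 12.

12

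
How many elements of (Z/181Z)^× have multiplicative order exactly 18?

φ(181) = 181 − 1 = 180 = 2^2 · 3^2 · 5.
Since (Z/181Z)^× is cyclic of order 180, the number of elements of order d is φ(d) when d | 180 and 0 otherwise.
18 = 2 · 3^2 divides 180, and φ(18) = 6.

6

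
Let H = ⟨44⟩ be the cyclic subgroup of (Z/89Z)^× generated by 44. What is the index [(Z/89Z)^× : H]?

4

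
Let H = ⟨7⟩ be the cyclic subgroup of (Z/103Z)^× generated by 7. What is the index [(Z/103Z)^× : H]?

ord(7) | φ(103) = 103 − 1 = 102 = 2 · 3 · 17.
Divisors of 102: 1, 2, 3, 6, 17, 34, 51, 102.
Check 7^d mod 103 for each divisor in increasing order:
7^1 ≡ 7 (mod 103)
7^2 ≡ 49 (mod 103)
7^3 ≡ 34 (mod 103)
7^6 ≡ 23 (mod 103)
7^17 ≡ 46 (mod 103)
7^34 ≡ 56 (mod 103)
7^51 ≡ 1 (mod 103) ✓
So ord_103(7) = 51, hence |⟨7⟩| = 51.
Index = |(Z/103Z)^×| / |⟨7⟩| = 102 / 51 = 2.

2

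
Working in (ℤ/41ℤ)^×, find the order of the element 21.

20

Since 21 ∈ (Z/41Z)^×, its order divides φ(41) = 41 − 1 = 40 = 2^3 · 5.
Divisors of 40: 1, 2, 4, 5, 8, 10, 20, 40.
Test each divisor d:
21^1 ≡ 21
21^2 ≡ 31
21^4 ≡ 18
21^5 ≡ 9
21^8 ≡ 37
21^10 ≡ 40
21^20 ≡ 1
So ord_41(21) = 20.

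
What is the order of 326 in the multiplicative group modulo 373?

372

Since 326 ∈ (Z/373Z)^×, its order divides φ(373) = 373 − 1 = 372 = 2^2 · 3 · 31.
Divisors of 372: 1, 2, 3, 4, 6, 12, 31, 62, 93, 124, 186, 372.
Test each divisor d:
326^1 ≡ 326 (mod 373)
326^2 ≡ 344 (mod 373)
326^3 ≡ 244 (mod 373)
326^4 ≡ 95 (mod 373)
326^6 ≡ 229 (mod 373)
326^12 ≡ 221 (mod 373)
326^31 ≡ 304 (mod 373)
326^62 ≡ 285 (mod 373)
326^93 ≡ 104 (mod 373)
326^124 ≡ 284 (mod 373)
326^186 ≡ 372 (mod 373)
326^372 ≡ 1 (mod 373) ✓
The smallest such exponent is 372, so the order of 326 is 372.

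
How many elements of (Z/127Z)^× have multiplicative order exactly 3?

2

φ(127) = 127 − 1 = 126 = 2 · 3^2 · 7.
Since (Z/127Z)^× is cyclic of order 126, the number of elements of order d is φ(d) when d | 126 and 0 otherwise.
3 | 126, and φ(3) = 3 − 1 = 2.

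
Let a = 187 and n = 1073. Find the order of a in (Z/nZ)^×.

252

Since 187 ∈ (Z/1073Z)^×, its order divides φ(1073) = φ(29·37) = (29−1)·(37−1) = 28·36 = 1008 = 2^4 · 3^2 · 7.
Divisors of 1008: 1, 2, 3, 4, 6, 7, 8, 9, 12, 14, 16, 18, 21, 24, 28, 36, 42, 48, 56, 63, 72, 84, 112, 126, 144, 168, 252, 336, 504, 1008.
Check 187^d mod 1073 for each divisor in increasing order:
187^1 ≡ 187 (mod 1073)
187^2 ≡ 633 (mod 1073)
187^3 ≡ 341 (mod 1073)
187^4 ≡ 460 (mod 1073)
187^6 ≡ 397 (mod 1073)
187^7 ≡ 202 (mod 1073)
187^8 ≡ 219 (mod 1073)
187^9 ≡ 179 (mod 1073)
187^12 ≡ 951 (mod 1073)
187^14 ≡ 30 (mod 1073)
187^16 ≡ 749 (mod 1073)
187^18 ≡ 924 (mod 1073)
187^21 ≡ 695 (mod 1073)
187^24 ≡ 935 (mod 1073)
187^28 ≡ 900 (mod 1073)
187^36 ≡ 741 (mod 1073)
187^42 ≡ 175 (mod 1073)
187^48 ≡ 803 (mod 1073)
187^56 ≡ 958 (mod 1073)
187^63 ≡ 376 (mod 1073)
187^72 ≡ 778 (mod 1073)
187^84 ≡ 581 (mod 1073)
187^112 ≡ 349 (mod 1073)
187^126 ≡ 813 (mod 1073)
187^144 ≡ 112 (mod 1073)
187^168 ≡ 639 (mod 1073)
187^252 ≡ 1 (mod 1073) ✓
So ord_1073(187) = 252.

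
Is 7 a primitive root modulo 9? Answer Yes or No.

φ(9) = φ(3^2) = 3·(3−1) = 6 = 2 · 3.
An element g generates (Z/9Z)^× iff g^(6/q) ≢ 1 (mod 9) for each prime q ∈ {2, 3}.
7^3 ≡ 1 (mod 9)  [q = 2: ≡ 1 ✗]
7^2 ≡ 4 (mod 9)  [q = 3: ≢ 1 ✓]
The check at q = 2 fails, so 7 generates a proper subgroup.

No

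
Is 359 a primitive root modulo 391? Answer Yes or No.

No

391 = 17 · 23 is a product of two distinct odd primes, so (Z/391Z)^× ≅ (Z/17Z)^× × (Z/23Z)^× is not cyclic.
No primitive root modulo 391 exists; in particular 359 is not one.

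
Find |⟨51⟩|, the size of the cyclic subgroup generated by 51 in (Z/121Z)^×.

110

Since 51 ∈ (Z/121Z)^×, its order divides φ(121) = φ(11^2) = 11·(11−1) = 110 = 2 · 5 · 11.
Divisors of 110: 1, 2, 5, 10, 11, 22, 55, 110.
Compute 51^d (mod 121) for the divisors d until we hit 1:
51^1 ≡ 51
51^2 ≡ 60
51^5 ≡ 43
51^10 ≡ 34
51^11 ≡ 40
51^22 ≡ 27
51^55 ≡ 120
51^110 ≡ 1
Therefore the multiplicative order of 51 modulo 121 is 110.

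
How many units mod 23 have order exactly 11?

φ(23) = 23 − 1 = 22 = 2 · 11.
Since (Z/23Z)^× is cyclic of order 22, the number of elements of order d is φ(d) when d | 22 and 0 otherwise.
11 | 22, and φ(11) = 11 − 1 = 10.

10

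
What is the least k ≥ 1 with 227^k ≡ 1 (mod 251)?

The order of 227 must divide φ(251) = 251 − 1 = 250 = 2 · 5^3.
Divisors of 250: 1, 2, 5, 10, 25, 50, 125, 250.
Evaluate successive powers at the divisors of 250:
227^1 ≡ 227 (mod 251)
227^2 ≡ 74 (mod 251)
227^5 ≡ 100 (mod 251)
227^10 ≡ 211 (mod 251)
227^25 ≡ 113 (mod 251)
227^50 ≡ 219 (mod 251)
227^125 ≡ 1 (mod 251) ✓
So ord_251(227) = 125.

125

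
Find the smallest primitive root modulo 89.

3

φ(89) = 89 − 1 = 88 = 2^3 · 11.
g is a primitive root iff g^(88/q) ≢ 1 (mod 89) for each prime q ∈ {2, 11}.
g = 2: 2^44 ≡ 1 — hits 1, so not a primitive root.
g = 3: 3^44 ≡ 88; 3^8 ≡ 64 — none is 1, so 3 is a primitive root.
Hence the least primitive root of 89 is 3.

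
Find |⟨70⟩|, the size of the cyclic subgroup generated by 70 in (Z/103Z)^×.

ord(70) | φ(103) = 103 − 1 = 102 = 2 · 3 · 17.
Divisors of 102: 1, 2, 3, 6, 17, 34, 51, 102.
Check 70^d mod 103 for each divisor in increasing order:
70^1 ≡ 70 (mod 103)
70^2 ≡ 59 (mod 103)
70^3 ≡ 10 (mod 103)
70^6 ≡ 100 (mod 103)
70^17 ≡ 57 (mod 103)
70^34 ≡ 56 (mod 103)
70^51 ≡ 102 (mod 103)
70^102 ≡ 1 (mod 103) ✓
The smallest such exponent is 102, so the order of 70 is 102.

102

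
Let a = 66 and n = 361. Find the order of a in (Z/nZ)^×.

171

Since 66 ∈ (Z/361Z)^×, its order divides φ(361) = φ(19^2) = 19·(19−1) = 342 = 2 · 3^2 · 19.
Divisors of 342: 1, 2, 3, 6, 9, 18, 19, 38, 57, 114, 171, 342.
Test each divisor d:
66^1 ≡ 66
66^2 ≡ 24
66^3 ≡ 140
66^6 ≡ 106
66^9 ≡ 39
66^18 ≡ 77
66^19 ≡ 28
66^38 ≡ 62
66^57 ≡ 292
66^114 ≡ 68
66^171 ≡ 1
The smallest such exponent is 171, so the order of 66 is 171.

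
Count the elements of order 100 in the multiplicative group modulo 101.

40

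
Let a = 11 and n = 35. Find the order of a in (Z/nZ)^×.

3

By Lagrange's theorem, ord_35(11) divides φ(35) = φ(5·7) = (5−1)·(7−1) = 4·6 = 24 = 2^3 · 3.
Divisors of 24: 1, 2, 3, 4, 6, 8, 12, 24.
Test each divisor d:
11^1 ≡ 11 (mod 35)
11^2 ≡ 16 (mod 35)
11^3 ≡ 1 (mod 35) ✓
The smallest such exponent is 3, so the order of 11 is 3.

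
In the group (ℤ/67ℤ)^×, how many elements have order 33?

20

φ(67) = 67 − 1 = 66 = 2 · 3 · 11.
In a cyclic group of order 66, there are φ(d) elements of order d for each divisor d of 66, and zero for non-divisors.
33 = 3 · 11 divides 66, and φ(33) = 20.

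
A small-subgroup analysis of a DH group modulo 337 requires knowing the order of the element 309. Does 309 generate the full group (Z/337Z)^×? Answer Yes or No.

No

φ(337) = 337 − 1 = 336 = 2^4 · 3 · 7.
An element g generates (Z/337Z)^× iff g^(336/q) ≢ 1 (mod 337) for each prime q ∈ {2, 3, 7}.
309^168 ≡ 1 (mod 337)  [q = 2: ≡ 1 ✗]
309^112 ≡ 208 (mod 337)  [q = 3: ≢ 1 ✓]
309^48 ≡ 295 (mod 337)  [q = 7: ≢ 1 ✓]
309^168 ≡ 1 shows ord(309) | 168, strictly less than φ(337); not a primitive root.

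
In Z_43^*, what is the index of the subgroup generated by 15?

2

By Lagrange's theorem, ord_43(15) divides φ(43) = 43 − 1 = 42 = 2 · 3 · 7.
Divisors of 42: 1, 2, 3, 6, 7, 14, 21, 42.
Check 15^d mod 43 for each divisor in increasing order:
15^1 ≡ 15
15^2 ≡ 10
15^3 ≡ 21
15^6 ≡ 11
15^7 ≡ 36
15^14 ≡ 6
15^21 ≡ 1
So ord_43(15) = 21, hence |⟨15⟩| = 21.
[(Z/43Z)^× : ⟨15⟩] = 42/21 = 2.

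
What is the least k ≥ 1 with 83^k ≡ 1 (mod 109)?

The order of 83 must divide φ(109) = 109 − 1 = 108 = 2^2 · 3^3.
Divisors of 108: 1, 2, 3, 4, 6, 9, 12, 18, 27, 36, 54, 108.
Check 83^d mod 109 for each divisor in increasing order:
83^1 ≡ 83 (mod 109)
83^2 ≡ 22 (mod 109)
83^3 ≡ 82 (mod 109)
83^4 ≡ 48 (mod 109)
83^6 ≡ 75 (mod 109)
83^9 ≡ 46 (mod 109)
83^12 ≡ 66 (mod 109)
83^18 ≡ 45 (mod 109)
83^27 ≡ 108 (mod 109)
83^36 ≡ 63 (mod 109)
83^54 ≡ 1 (mod 109) ✓
The smallest such exponent is 54, so the order of 83 is 54.

54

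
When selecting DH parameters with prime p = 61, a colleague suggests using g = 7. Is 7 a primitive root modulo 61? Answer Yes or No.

φ(61) = 61 − 1 = 60 = 2^2 · 3 · 5.
An element g generates (Z/61Z)^× iff g^(60/q) ≢ 1 (mod 61) for each prime q ∈ {2, 3, 5}.
7^30 ≡ 60 (mod 61)  [q = 2: ≢ 1 ✓]
7^20 ≡ 47 (mod 61)  [q = 3: ≢ 1 ✓]
7^12 ≡ 34 (mod 61)  [q = 5: ≢ 1 ✓]
All checks pass, so 7 has order 60 and is a primitive root modulo 61.

Yes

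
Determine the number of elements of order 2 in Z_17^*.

1

φ(17) = 17 − 1 = 16 = 2^4.
(Z/17Z)^× is cyclic (|G| = 16); a cyclic group of order m has exactly φ(d) elements of each order d | m, and none otherwise.
2 | 16, and φ(2) = 2 − 1 = 1.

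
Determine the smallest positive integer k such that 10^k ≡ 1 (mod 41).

5

ord(10) | φ(41) = 41 − 1 = 40 = 2^3 · 5.
Divisors of 40: 1, 2, 4, 5, 8, 10, 20, 40.
Check 10^d mod 41 for each divisor in increasing order:
10^1 ≡ 10 (mod 41)
10^2 ≡ 18 (mod 41)
10^4 ≡ 37 (mod 41)
10^5 ≡ 1 (mod 41) ✓
The smallest such exponent is 5, so the order of 10 is 5.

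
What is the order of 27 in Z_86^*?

14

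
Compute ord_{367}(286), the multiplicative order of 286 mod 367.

122

By Lagrange's theorem, ord_367(286) divides φ(367) = 367 − 1 = 366 = 2 · 3 · 61.
Divisors of 366: 1, 2, 3, 6, 61, 122, 183, 366.
Check 286^d mod 367 for each divisor in increasing order:
286^1 ≡ 286 (mod 367)
286^2 ≡ 322 (mod 367)
286^3 ≡ 342 (mod 367)
286^6 ≡ 258 (mod 367)
286^61 ≡ 366 (mod 367)
286^122 ≡ 1 (mod 367) ✓
Hence ord(286) = 122.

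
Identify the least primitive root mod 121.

2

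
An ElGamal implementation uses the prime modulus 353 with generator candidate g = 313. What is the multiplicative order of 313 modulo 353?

ord(313) | φ(353) = 353 − 1 = 352 = 2^5 · 11.
Divisors of 352: 1, 2, 4, 8, 11, 16, 22, 32, 44, 88, 176, 352.
Check 313^d mod 353 for each divisor in increasing order:
313^1 ≡ 313 (mod 353)
313^2 ≡ 188 (mod 353)
313^4 ≡ 44 (mod 353)
313^8 ≡ 171 (mod 353)
313^11 ≡ 59 (mod 353)
313^16 ≡ 295 (mod 353)
313^22 ≡ 304 (mod 353)
313^32 ≡ 187 (mod 353)
313^44 ≡ 283 (mod 353)
313^88 ≡ 311 (mod 353)
313^176 ≡ 352 (mod 353)
313^352 ≡ 1 (mod 353) ✓
So ord_353(313) = 352.

352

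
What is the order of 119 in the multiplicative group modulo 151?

6

ord(119) | φ(151) = 151 − 1 = 150 = 2 · 3 · 5^2.
Divisors of 150: 1, 2, 3, 5, 6, 10, 15, 25, 30, 50, 75, 150.
Evaluate successive powers at the divisors of 150:
119^1 ≡ 119 (mod 151)
119^2 ≡ 118 (mod 151)
119^3 ≡ 150 (mod 151)
119^5 ≡ 33 (mod 151)
119^6 ≡ 1 (mod 151) ✓
Hence ord(119) = 6.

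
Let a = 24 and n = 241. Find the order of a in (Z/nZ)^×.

The order of 24 must divide φ(241) = 241 − 1 = 240 = 2^4 · 3 · 5.
Divisors of 240: 1, 2, 3, 4, 5, 6, 8, 10, 12, 15, 16, 20, 24, 30, 40, 48, 60, 80, 120, 240.
Evaluate successive powers at the divisors of 240:
24^1 ≡ 24 (mod 241)
24^2 ≡ 94 (mod 241)
24^3 ≡ 87 (mod 241)
24^4 ≡ 160 (mod 241)
24^5 ≡ 225 (mod 241)
24^6 ≡ 98 (mod 241)
24^8 ≡ 54 (mod 241)
24^10 ≡ 15 (mod 241)
24^12 ≡ 205 (mod 241)
24^15 ≡ 1 (mod 241) ✓
Therefore the multiplicative order of 24 modulo 241 is 15.

15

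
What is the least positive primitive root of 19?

2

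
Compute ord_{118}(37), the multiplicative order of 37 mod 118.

58

By Lagrange's theorem, ord_118(37) divides φ(118) = φ(2)·φ(59) = 1·58 = 58 = 2 · 29.
Divisors of 58: 1, 2, 29, 58.
Evaluate successive powers at the divisors of 58:
37^1 ≡ 37
37^2 ≡ 71
37^29 ≡ 117
37^58 ≡ 1
Therefore the multiplicative order of 37 modulo 118 is 58.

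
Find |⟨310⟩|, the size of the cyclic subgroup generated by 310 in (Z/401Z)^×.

Since 310 ∈ (Z/401Z)^×, its order divides φ(401) = 401 − 1 = 400 = 2^4 · 5^2.
Divisors of 400: 1, 2, 4, 5, 8, 10, 16, 20, 25, 40, 50, 80, 100, 200, 400.
Compute 310^d (mod 401) for the divisors d until we hit 1:
310^1 ≡ 310 (mod 401)
310^2 ≡ 261 (mod 401)
310^4 ≡ 352 (mod 401)
310^5 ≡ 48 (mod 401)
310^8 ≡ 396 (mod 401)
310^10 ≡ 299 (mod 401)
310^16 ≡ 25 (mod 401)
310^20 ≡ 379 (mod 401)
310^25 ≡ 147 (mod 401)
310^40 ≡ 83 (mod 401)
310^50 ≡ 356 (mod 401)
310^80 ≡ 72 (mod 401)
310^100 ≡ 20 (mod 401)
310^200 ≡ 400 (mod 401)
310^400 ≡ 1 (mod 401) ✓
So ord_401(310) = 400.

400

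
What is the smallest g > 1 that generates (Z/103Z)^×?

5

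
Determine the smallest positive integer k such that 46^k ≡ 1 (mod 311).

62

ord(46) | φ(311) = 311 − 1 = 310 = 2 · 5 · 31.
Divisors of 310: 1, 2, 5, 10, 31, 62, 155, 310.
Test each divisor d:
46^1 ≡ 46 (mod 311)
46^2 ≡ 250 (mod 311)
46^5 ≡ 116 (mod 311)
46^10 ≡ 83 (mod 311)
46^31 ≡ 310 (mod 311)
46^62 ≡ 1 (mod 311) ✓
The smallest such exponent is 62, so the order of 46 is 62.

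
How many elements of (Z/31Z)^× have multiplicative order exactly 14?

0

φ(31) = 31 − 1 = 30 = 2 · 3 · 5.
Since (Z/31Z)^× is cyclic of order 30, the number of elements of order d is φ(d) when d | 30 and 0 otherwise.
Here 30 is not a multiple of 14, so there are no elements of order 14.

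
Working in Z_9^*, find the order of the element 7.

3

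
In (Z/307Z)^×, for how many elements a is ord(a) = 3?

2

φ(307) = 307 − 1 = 306 = 2 · 3^2 · 17.
In a cyclic group of order 306, there are φ(d) elements of order d for each divisor d of 306, and zero for non-divisors.
3 | 306, and φ(3) = 3 − 1 = 2.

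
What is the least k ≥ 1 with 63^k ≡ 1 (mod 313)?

312

The order of 63 must divide φ(313) = 313 − 1 = 312 = 2^3 · 3 · 13.
Divisors of 312: 1, 2, 3, 4, 6, 8, 12, 13, 24, 26, 39, 52, 78, 104, 156, 312.
Compute 63^d (mod 313) for the divisors d until we hit 1:
63^1 ≡ 63
63^2 ≡ 213
63^3 ≡ 273
63^4 ≡ 297
63^6 ≡ 35
63^8 ≡ 256
63^12 ≡ 286
63^13 ≡ 177
63^24 ≡ 103
63^26 ≡ 29
63^39 ≡ 125
63^52 ≡ 215
63^78 ≡ 288
63^104 ≡ 214
63^156 ≡ 312
63^312 ≡ 1
The smallest such exponent is 312, so the order of 63 is 312.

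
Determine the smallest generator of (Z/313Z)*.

φ(313) = 313 − 1 = 312 = 2^3 · 3 · 13.
Test candidates g = 2, 3, … against the prime factors q ∈ {2, 3, 13} of φ(313): g is a generator iff g^(312/q) ≢ 1 for every such q.
g = 2: 2^156 ≡ 1 — hits 1, so not a primitive root.
g = 3: 3^156 ≡ 1 — hits 1, so not a primitive root.
g = 4: 4^156 ≡ 1 — hits 1, so not a primitive root.
g = 5: 5^156 ≡ 312; 5^104 ≡ 1 — hits 1, so not a primitive root.
g = 6: 6^156 ≡ 1 — hits 1, so not a primitive root.
g = 7: 7^156 ≡ 312; 7^104 ≡ 1 — hits 1, so not a primitive root.
g = 8: 8^156 ≡ 1 — hits 1, so not a primitive root.
g = 9: 9^156 ≡ 1 — hits 1, so not a primitive root.
g = 10: 10^156 ≡ 312; 10^104 ≡ 214; 10^24 ≡ 103 — none is 1, so 10 is a primitive root.
The smallest primitive root modulo 313 is 10.

10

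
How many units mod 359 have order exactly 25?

φ(359) = 359 − 1 = 358 = 2 · 179.
(Z/359Z)^× is cyclic (|G| = 358); a cyclic group of order m has exactly φ(d) elements of each order d | m, and none otherwise.
25 does not divide 358, so no element of (Z/359Z)^× has order 25.

0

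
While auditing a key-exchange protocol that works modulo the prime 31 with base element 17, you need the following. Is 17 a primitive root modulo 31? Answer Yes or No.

φ(31) = 31 − 1 = 30 = 2 · 3 · 5.
An element g generates (Z/31Z)^× iff g^(30/q) ≢ 1 (mod 31) for each prime q ∈ {2, 3, 5}.
17^15 ≡ 30 (mod 31)  [q = 2: ≢ 1 ✓]
17^10 ≡ 25 (mod 31)  [q = 3: ≢ 1 ✓]
17^6 ≡ 8 (mod 31)  [q = 5: ≢ 1 ✓]
None equal 1, so ord_31(17) = 30: 17 is a primitive root.

Yes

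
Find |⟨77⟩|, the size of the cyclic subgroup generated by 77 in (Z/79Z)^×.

Since 77 ∈ (Z/79Z)^×, its order divides φ(79) = 79 − 1 = 78 = 2 · 3 · 13.
Divisors of 78: 1, 2, 3, 6, 13, 26, 39, 78.
Compute 77^d (mod 79) for the divisors d until we hit 1:
77^1 ≡ 77 (mod 79)
77^2 ≡ 4 (mod 79)
77^3 ≡ 71 (mod 79)
77^6 ≡ 64 (mod 79)
77^13 ≡ 24 (mod 79)
77^26 ≡ 23 (mod 79)
77^39 ≡ 78 (mod 79)
77^78 ≡ 1 (mod 79) ✓
So ord_79(77) = 78.

78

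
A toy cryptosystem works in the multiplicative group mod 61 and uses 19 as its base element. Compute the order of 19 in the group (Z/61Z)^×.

By Lagrange's theorem, ord_61(19) divides φ(61) = 61 − 1 = 60 = 2^2 · 3 · 5.
Divisors of 60: 1, 2, 3, 4, 5, 6, 10, 12, 15, 20, 30, 60.
Check 19^d mod 61 for each divisor in increasing order:
19^1 ≡ 19 (mod 61)
19^2 ≡ 56 (mod 61)
19^3 ≡ 27 (mod 61)
19^4 ≡ 25 (mod 61)
19^5 ≡ 48 (mod 61)
19^6 ≡ 58 (mod 61)
19^10 ≡ 47 (mod 61)
19^12 ≡ 9 (mod 61)
19^15 ≡ 60 (mod 61)
19^20 ≡ 13 (mod 61)
19^30 ≡ 1 (mod 61) ✓
Hence ord(19) = 30.

30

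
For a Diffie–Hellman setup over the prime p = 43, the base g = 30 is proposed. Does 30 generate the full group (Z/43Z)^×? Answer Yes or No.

Yes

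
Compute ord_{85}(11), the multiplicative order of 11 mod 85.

ord(11) | φ(85) = φ(5·17) = (5−1)·(17−1) = 4·16 = 64 = 2^6.
Divisors of 64: 1, 2, 4, 8, 16, 32, 64.
Compute 11^d (mod 85) for the divisors d until we hit 1:
11^1 ≡ 11 (mod 85)
11^2 ≡ 36 (mod 85)
11^4 ≡ 21 (mod 85)
11^8 ≡ 16 (mod 85)
11^16 ≡ 1 (mod 85) ✓
The smallest such exponent is 16, so the order of 11 is 16.

16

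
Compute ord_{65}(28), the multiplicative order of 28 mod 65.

The order of 28 must divide φ(65) = φ(5·13) = (5−1)·(13−1) = 4·12 = 48 = 2^4 · 3.
Divisors of 48: 1, 2, 3, 4, 6, 8, 12, 16, 24, 48.
Evaluate successive powers at the divisors of 48:
28^1 ≡ 28 (mod 65)
28^2 ≡ 4 (mod 65)
28^3 ≡ 47 (mod 65)
28^4 ≡ 16 (mod 65)
28^6 ≡ 64 (mod 65)
28^8 ≡ 61 (mod 65)
28^12 ≡ 1 (mod 65) ✓
The smallest such exponent is 12, so the order of 28 is 12.

12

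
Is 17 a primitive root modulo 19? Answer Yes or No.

No

φ(19) = 19 − 1 = 18 = 2 · 3^2.
Test 17^(18/q) mod 19 for each prime factor q of 18:
17^9 ≡ 1 (mod 19)  [q = 2: ≡ 1 ✗]
17^6 ≡ 7 (mod 19)  [q = 3: ≢ 1 ✓]
Since 17^9 ≡ 1, the order of 17 divides 9 < 18, so 17 is not a primitive root.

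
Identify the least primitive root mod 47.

5

φ(47) = 47 − 1 = 46 = 2 · 23.
g is a primitive root iff g^(46/q) ≢ 1 (mod 47) for each prime q ∈ {2, 23}.
g = 2: 2^23 ≡ 1 — hits 1, so not a primitive root.
g = 3: 3^23 ≡ 1 — hits 1, so not a primitive root.
g = 4: 4^23 ≡ 1 — hits 1, so not a primitive root.
g = 5: 5^23 ≡ 46; 5^2 ≡ 25 — none is 1, so 5 is a primitive root.
Hence the least primitive root of 47 is 5.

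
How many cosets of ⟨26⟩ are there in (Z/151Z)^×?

ord(26) | φ(151) = 151 − 1 = 150 = 2 · 3 · 5^2.
Divisors of 150: 1, 2, 3, 5, 6, 10, 15, 25, 30, 50, 75, 150.
Check 26^d mod 151 for each divisor in increasing order:
26^1 ≡ 26 (mod 151)
26^2 ≡ 72 (mod 151)
26^3 ≡ 60 (mod 151)
26^5 ≡ 92 (mod 151)
26^6 ≡ 127 (mod 151)
26^10 ≡ 8 (mod 151)
26^15 ≡ 132 (mod 151)
26^25 ≡ 150 (mod 151)
26^30 ≡ 59 (mod 151)
26^50 ≡ 1 (mod 151) ✓
Thus |⟨26⟩| = ord(26) = 50.
Index = |(Z/151Z)^×| / |⟨26⟩| = 150 / 50 = 3.

3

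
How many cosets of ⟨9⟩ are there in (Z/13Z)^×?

Since 9 ∈ (Z/13Z)^×, its order divides φ(13) = 13 − 1 = 12 = 2^2 · 3.
Divisors of 12: 1, 2, 3, 4, 6, 12.
Check 9^d mod 13 for each divisor in increasing order:
9^1 ≡ 9 (mod 13)
9^2 ≡ 3 (mod 13)
9^3 ≡ 1 (mod 13) ✓
The order of 9 is 3, so the subgroup it generates has 3 elements.
[(Z/13Z)^× : ⟨9⟩] = 12/3 = 4.

4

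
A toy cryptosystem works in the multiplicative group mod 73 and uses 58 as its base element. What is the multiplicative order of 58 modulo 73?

The order of 58 must divide φ(73) = 73 − 1 = 72 = 2^3 · 3^2.
Divisors of 72: 1, 2, 3, 4, 6, 8, 9, 12, 18, 24, 36, 72.
Check 58^d mod 73 for each divisor in increasing order:
58^1 ≡ 58 (mod 73)
58^2 ≡ 6 (mod 73)
58^3 ≡ 56 (mod 73)
58^4 ≡ 36 (mod 73)
58^6 ≡ 70 (mod 73)
58^8 ≡ 55 (mod 73)
58^9 ≡ 51 (mod 73)
58^12 ≡ 9 (mod 73)
58^18 ≡ 46 (mod 73)
58^24 ≡ 8 (mod 73)
58^36 ≡ 72 (mod 73)
58^72 ≡ 1 (mod 73) ✓
Therefore the multiplicative order of 58 modulo 73 is 72.

72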